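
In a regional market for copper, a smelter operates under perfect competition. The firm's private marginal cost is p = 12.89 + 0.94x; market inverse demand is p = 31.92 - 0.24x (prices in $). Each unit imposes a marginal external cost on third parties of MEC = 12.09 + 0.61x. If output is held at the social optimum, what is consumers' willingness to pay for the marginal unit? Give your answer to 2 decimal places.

P = $30.99

Social marginal cost = private MC + MEC = 24.98 + 1.55x.
Set SMC = demand: 24.98 + 1.55x = 31.92 - 0.24x → x* = 3.8771.
Consumer price on the demand curve at x*: 31.92 − 0.24×3.8771 = 30.9895.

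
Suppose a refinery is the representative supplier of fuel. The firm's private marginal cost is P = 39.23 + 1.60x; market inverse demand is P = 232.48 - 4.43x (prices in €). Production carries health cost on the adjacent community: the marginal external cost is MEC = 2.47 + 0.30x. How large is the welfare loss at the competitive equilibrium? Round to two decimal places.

Market equilibrium (private): 39.23 + 1.60x = 232.48 - 4.43x → x_m = 32.0481.
Social marginal cost = private MC + MEC = 41.70 + 1.90x.
Set SMC = demand: 41.70 + 1.90x = 232.48 - 4.43x → x* = 30.1390.
Height of the DWL triangle at x_m is SMC(x_m) − demand(x_m) = MEC(x_m) = 12.0844.
DWL = ½ × 1.9091 × 12.0844 = 11.5352.

DWL = €11.54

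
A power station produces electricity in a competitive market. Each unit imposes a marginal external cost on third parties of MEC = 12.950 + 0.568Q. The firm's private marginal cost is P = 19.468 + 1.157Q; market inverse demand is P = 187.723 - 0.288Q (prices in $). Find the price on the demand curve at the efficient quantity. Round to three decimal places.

Social marginal cost = private MC + MEC = 32.418 + 1.725Q.
Set SMC = demand: 32.418 + 1.725Q = 187.723 - 0.288Q → Q* = 77.1510.
Consumer price on the demand curve at Q*: 187.723 − 0.288×77.1510 = 165.5035.

P = $165.504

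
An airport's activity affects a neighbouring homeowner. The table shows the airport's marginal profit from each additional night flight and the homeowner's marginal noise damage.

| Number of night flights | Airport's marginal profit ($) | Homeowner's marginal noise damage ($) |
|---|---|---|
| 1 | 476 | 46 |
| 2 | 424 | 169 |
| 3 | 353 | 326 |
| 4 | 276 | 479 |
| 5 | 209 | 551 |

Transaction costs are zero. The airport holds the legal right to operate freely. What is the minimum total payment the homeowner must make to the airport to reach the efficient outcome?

$485

Left alone the airport would choose level 5 (marginal profit stays positive).
Efficient level: k* = 3 (marginal profit ≥ marginal noise damage through 3).
The homeowner must at least cover the airport's forgone profit from cutting 5→3: 276 + 209 = 485.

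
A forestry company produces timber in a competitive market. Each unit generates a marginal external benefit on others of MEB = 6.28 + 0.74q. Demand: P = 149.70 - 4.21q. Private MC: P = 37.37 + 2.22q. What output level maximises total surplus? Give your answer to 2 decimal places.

q* = 20.85

Social marginal cost = private MC − MEB = 31.09 + 1.48q.
Set SMC = demand: 31.09 + 1.48q = 149.70 - 4.21q → q* = 20.8453.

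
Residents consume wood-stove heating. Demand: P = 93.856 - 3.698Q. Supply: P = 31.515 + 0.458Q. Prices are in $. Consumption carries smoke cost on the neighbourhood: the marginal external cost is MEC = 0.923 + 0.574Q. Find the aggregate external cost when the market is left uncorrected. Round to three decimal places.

$78.422

Market equilibrium (private): 31.515 + 0.458Q = 93.856 - 3.698Q → Q_m = 15.0002.
Total external cost = ∫₀^{Q_m} (0.923 + 0.574Q) dQ = 0.923×15.0002 + ½×0.574×15.0002² = 78.4219.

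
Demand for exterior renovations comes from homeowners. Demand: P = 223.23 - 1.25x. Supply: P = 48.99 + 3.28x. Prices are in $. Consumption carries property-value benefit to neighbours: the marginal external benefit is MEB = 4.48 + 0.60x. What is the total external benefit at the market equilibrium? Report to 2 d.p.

$616.15

Market equilibrium (private): 48.99 + 3.28x = 223.23 - 1.25x → x_m = 38.4636.
Total external benefit = ∫₀^{x_m} (4.48 + 0.60x) dx = 4.48×38.4636 + ½×0.60×38.4636² = 616.1515.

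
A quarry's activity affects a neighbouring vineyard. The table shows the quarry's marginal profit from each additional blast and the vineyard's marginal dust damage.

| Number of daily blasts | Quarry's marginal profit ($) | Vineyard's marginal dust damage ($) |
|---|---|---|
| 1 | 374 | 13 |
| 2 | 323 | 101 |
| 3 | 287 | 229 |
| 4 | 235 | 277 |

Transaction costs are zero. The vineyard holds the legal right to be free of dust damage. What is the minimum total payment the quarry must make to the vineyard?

$343

Efficient level: marginal profit ≥ marginal dust damage through level 3, so k* = 3.
With the vineyard holding the right, the quarry must at least compensate total damage at k*: 13 + 101 + 229 = 343.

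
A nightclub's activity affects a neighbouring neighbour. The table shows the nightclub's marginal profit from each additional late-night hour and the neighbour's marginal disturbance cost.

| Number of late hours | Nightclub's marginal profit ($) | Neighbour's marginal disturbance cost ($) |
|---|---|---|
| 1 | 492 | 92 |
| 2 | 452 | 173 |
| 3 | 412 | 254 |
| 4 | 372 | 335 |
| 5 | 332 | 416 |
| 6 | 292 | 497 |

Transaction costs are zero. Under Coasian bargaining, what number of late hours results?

Bargaining reaches the level where marginal profit last exceeds marginal disturbance cost.
That holds through level 4 (372 ≥ 335) but not at 5 (332 < 416).

4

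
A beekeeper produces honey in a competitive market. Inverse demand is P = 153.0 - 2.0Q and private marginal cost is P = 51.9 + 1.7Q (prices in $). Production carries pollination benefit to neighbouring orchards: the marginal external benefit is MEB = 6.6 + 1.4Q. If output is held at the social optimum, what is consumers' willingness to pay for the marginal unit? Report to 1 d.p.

Social marginal cost = private MC − MEB = 45.3 + 0.3Q.
Set SMC = demand: 45.3 + 0.3Q = 153.0 - 2.0Q → Q* = 46.8261.
Consumer price on the demand curve at Q*: 153.0 − 2.0×46.8261 = 59.3478.

P = $59.3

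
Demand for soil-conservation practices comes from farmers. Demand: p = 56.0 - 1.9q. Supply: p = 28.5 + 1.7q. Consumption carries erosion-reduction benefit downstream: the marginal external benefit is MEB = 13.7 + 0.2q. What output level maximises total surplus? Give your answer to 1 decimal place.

Social marginal benefit = demand + MEB = 69.7 - 1.7q.
Set SMB = MC: 69.7 - 1.7q = 28.5 + 1.7q → q* = 12.1176.

q* = 12.1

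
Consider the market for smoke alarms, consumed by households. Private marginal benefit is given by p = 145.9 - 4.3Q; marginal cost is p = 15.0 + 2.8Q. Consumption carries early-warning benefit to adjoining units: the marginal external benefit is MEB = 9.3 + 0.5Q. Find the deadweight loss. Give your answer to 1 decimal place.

Market equilibrium (private): 15.0 + 2.8Q = 145.9 - 4.3Q → Q_m = 18.4366.
Social marginal benefit = demand + MEB = 155.2 - 3.8Q.
Set SMB = MC: 155.2 - 3.8Q = 15.0 + 2.8Q → Q* = 21.2424.
Height of the DWL triangle at Q_m is SMB(Q_m) − MC(Q_m) = MEB(Q_m) = 18.5183.
DWL = ½ × 2.8058 × 18.5183 = 25.9793.

DWL = 26.0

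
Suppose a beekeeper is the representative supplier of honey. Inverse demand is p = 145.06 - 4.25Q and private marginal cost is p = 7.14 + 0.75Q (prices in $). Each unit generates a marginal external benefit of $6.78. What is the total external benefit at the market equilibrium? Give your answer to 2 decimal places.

Market equilibrium (private): 7.14 + 0.75Q = 145.06 - 4.25Q → Q_m = 27.5840.
Total external benefit = MEB × Q_m = 6.78 × 27.5840 = 187.0195.

$187.02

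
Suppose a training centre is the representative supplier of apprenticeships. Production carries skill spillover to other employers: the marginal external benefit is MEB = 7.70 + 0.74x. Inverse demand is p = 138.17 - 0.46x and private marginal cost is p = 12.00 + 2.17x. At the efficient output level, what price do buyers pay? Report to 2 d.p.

P = 105.59

Social marginal cost = private MC − MEB = 4.30 + 1.43x.
Set SMC = demand: 4.30 + 1.43x = 138.17 - 0.46x → x* = 70.8307.
Consumer price on the demand curve at x*: 138.17 − 0.46×70.8307 = 105.5879.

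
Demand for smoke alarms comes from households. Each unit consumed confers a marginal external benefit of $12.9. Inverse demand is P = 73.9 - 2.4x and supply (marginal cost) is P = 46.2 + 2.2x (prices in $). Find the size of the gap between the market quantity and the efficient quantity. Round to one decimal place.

2.8 units

Market equilibrium (private): 46.2 + 2.2x = 73.9 - 2.4x → x_m = 6.0217.
Social marginal benefit = demand + MEB = 86.8 - 2.4x.
Set SMB = MC: 86.8 - 2.4x = 46.2 + 2.2x → x* = 8.8261.
Gap = |6.0217 − 8.8261| = 2.8044.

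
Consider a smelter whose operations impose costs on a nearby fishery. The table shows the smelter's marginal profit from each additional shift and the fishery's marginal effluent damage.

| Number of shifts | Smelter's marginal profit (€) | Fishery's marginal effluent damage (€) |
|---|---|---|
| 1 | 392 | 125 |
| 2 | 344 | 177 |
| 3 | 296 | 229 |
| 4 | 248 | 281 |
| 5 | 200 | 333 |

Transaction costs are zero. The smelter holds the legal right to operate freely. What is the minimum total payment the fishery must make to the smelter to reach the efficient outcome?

€448

Left alone the smelter would choose level 5 (marginal profit stays positive).
Efficient level: k* = 3 (marginal profit ≥ marginal effluent damage through 3).
The fishery must at least cover the smelter's forgone profit from cutting 5→3: 248 + 200 = 448.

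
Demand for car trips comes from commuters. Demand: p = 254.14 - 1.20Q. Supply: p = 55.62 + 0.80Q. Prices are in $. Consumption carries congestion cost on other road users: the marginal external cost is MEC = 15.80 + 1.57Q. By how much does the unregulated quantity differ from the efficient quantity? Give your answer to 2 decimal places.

Market equilibrium (private): 55.62 + 0.80Q = 254.14 - 1.20Q → Q_m = 99.2600.
Social marginal benefit = demand − MEC = 238.34 - 2.77Q.
Set SMB = MC: 238.34 - 2.77Q = 55.62 + 0.80Q → Q* = 51.1821.
Gap = |99.2600 − 51.1821| = 48.0779.

48.08 units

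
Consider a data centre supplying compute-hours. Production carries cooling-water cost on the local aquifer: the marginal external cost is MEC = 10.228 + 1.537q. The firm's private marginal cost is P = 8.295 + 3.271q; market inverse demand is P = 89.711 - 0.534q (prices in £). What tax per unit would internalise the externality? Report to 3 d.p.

Social marginal cost = private MC + MEC = 18.523 + 4.808q.
Set SMC = demand: 18.523 + 4.808q = 89.711 - 0.534q → q* = 13.3261.
The Pigouvian tax equals MEC at q*: 10.228 + 1.537×13.3261 = 30.7102.

tax = £30.710 per unit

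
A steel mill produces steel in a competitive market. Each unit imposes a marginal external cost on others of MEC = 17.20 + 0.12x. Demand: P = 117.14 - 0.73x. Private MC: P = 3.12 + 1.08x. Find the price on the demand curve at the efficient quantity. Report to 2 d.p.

P = 80.52

Social marginal cost = private MC + MEC = 20.32 + 1.20x.
Set SMC = demand: 20.32 + 1.20x = 117.14 - 0.73x → x* = 50.1658.
Consumer price on the demand curve at x*: 117.14 − 0.73×50.1658 = 80.5190.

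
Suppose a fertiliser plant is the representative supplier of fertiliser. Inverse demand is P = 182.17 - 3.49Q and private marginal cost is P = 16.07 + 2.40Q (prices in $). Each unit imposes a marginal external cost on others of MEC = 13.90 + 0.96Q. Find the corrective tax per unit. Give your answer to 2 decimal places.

tax = $35.23 per unit

Social marginal cost = private MC + MEC = 29.97 + 3.36Q.
Set SMC = demand: 29.97 + 3.36Q = 182.17 - 3.49Q → Q* = 22.2190.
The Pigouvian tax equals MEC at Q*: 13.90 + 0.96×22.2190 = 35.2302.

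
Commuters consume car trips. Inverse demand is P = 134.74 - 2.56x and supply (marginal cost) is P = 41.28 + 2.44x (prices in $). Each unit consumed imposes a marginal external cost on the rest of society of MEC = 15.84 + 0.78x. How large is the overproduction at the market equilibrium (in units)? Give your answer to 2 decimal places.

5.26 units

Market equilibrium (private): 41.28 + 2.44x = 134.74 - 2.56x → x_m = 18.6920.
Social marginal benefit = demand − MEC = 118.90 - 3.34x.
Set SMB = MC: 118.90 - 3.34x = 41.28 + 2.44x → x* = 13.4291.
Gap = |18.6920 − 13.4291| = 5.2629.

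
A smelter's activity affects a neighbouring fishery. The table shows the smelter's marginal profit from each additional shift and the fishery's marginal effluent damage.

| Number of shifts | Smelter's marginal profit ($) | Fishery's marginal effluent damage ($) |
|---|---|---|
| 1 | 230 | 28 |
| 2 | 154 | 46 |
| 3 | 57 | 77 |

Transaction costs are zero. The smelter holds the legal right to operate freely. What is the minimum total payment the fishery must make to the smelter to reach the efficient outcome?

$57

Left alone the smelter would choose level 3 (marginal profit stays positive).
Efficient level: k* = 2 (marginal profit ≥ marginal effluent damage through 2).
The fishery must at least cover the smelter's forgone profit from cutting 3→2: 57 = 57.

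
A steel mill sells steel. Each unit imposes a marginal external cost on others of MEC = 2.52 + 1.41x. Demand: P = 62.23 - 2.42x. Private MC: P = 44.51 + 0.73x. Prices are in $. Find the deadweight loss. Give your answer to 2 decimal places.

DWL = $11.98

Market equilibrium (private): 44.51 + 0.73x = 62.23 - 2.42x → x_m = 5.6254.
Social marginal cost = private MC + MEC = 47.03 + 2.14x.
Set SMC = demand: 47.03 + 2.14x = 62.23 - 2.42x → x* = 3.3333.
Height of the DWL triangle at x_m is SMC(x_m) − demand(x_m) = MEC(x_m) = 10.4518.
DWL = ½ × 2.2921 × 10.4518 = 11.9783.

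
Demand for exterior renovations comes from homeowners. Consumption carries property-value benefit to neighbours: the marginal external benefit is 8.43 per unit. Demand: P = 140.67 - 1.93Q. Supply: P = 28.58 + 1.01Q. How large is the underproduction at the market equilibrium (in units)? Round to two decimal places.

Market equilibrium (private): 28.58 + 1.01Q = 140.67 - 1.93Q → Q_m = 38.1259.
Social marginal benefit = demand + MEB = 149.10 - 1.93Q.
Set SMB = MC: 149.10 - 1.93Q = 28.58 + 1.01Q → Q* = 40.9932.
Gap = |38.1259 − 40.9932| = 2.8673.

2.87 units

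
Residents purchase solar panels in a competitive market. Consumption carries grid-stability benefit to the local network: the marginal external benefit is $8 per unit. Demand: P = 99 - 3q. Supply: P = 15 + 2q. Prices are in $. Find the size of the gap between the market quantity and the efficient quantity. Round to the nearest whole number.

2 units

Market equilibrium (private): 15 + 2q = 99 - 3q → q_m = 16.8000.
Social marginal benefit = demand + MEB = 107 - 3q.
Set SMB = MC: 107 - 3q = 15 + 2q → q* = 18.4000.
Gap = |16.8000 − 18.4000| = 1.6000.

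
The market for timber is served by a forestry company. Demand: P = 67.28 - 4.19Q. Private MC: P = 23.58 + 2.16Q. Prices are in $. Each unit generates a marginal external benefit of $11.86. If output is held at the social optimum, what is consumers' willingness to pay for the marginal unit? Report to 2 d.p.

P = $30.62

Social marginal cost = private MC − MEB = 11.72 + 2.16Q.
Set SMC = demand: 11.72 + 2.16Q = 67.28 - 4.19Q → Q* = 8.7496.
Consumer price on the demand curve at Q*: 67.28 − 4.19×8.7496 = 30.6192.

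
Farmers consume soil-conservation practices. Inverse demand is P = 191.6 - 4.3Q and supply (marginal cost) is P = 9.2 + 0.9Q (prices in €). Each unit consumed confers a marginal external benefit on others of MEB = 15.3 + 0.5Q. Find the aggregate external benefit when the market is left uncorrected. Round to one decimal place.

Market equilibrium (private): 9.2 + 0.9Q = 191.6 - 4.3Q → Q_m = 35.0769.
Total external benefit = ∫₀^{Q_m} (15.3 + 0.5Q) dQ = 15.3×35.0769 + ½×0.5×35.0769² = 844.2738.

€844.3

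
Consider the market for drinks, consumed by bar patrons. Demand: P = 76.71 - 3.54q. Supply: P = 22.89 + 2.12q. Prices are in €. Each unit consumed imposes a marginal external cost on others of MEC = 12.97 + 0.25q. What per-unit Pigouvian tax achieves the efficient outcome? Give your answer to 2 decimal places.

tax = €14.70 per unit

Social marginal benefit = demand − MEC = 63.74 - 3.79q.
Set SMB = MC: 63.74 - 3.79q = 22.89 + 2.12q → q* = 6.9120.
The Pigouvian tax equals MEC at q*: 12.97 + 0.25×6.9120 = 14.6980.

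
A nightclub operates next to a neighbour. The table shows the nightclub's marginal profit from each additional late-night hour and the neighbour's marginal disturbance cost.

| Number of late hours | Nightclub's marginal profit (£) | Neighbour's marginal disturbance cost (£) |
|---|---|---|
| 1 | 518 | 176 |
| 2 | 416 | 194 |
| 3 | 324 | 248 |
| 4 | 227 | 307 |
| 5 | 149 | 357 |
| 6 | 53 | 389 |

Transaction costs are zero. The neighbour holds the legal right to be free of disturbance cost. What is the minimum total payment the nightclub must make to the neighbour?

Efficient level: marginal profit ≥ marginal disturbance cost through level 3, so k* = 3.
With the neighbour holding the right, the nightclub must at least compensate total damage at k*: 176 + 194 + 248 = 618.

£618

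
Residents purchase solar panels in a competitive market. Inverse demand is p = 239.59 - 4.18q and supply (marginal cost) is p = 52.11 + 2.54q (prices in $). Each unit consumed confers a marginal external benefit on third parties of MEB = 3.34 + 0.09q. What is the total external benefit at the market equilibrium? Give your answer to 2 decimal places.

$128.21

Market equilibrium (private): 52.11 + 2.54q = 239.59 - 4.18q → q_m = 27.8988.
Total external benefit = ∫₀^{q_m} (3.34 + 0.09q) dq = 3.34×27.8988 + ½×0.09×27.8988² = 128.2074.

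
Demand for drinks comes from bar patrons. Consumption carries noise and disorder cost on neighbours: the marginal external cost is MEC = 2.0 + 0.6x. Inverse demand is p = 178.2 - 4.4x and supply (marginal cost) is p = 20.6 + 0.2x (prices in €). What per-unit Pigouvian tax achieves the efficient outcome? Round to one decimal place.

tax = €20.0 per unit

Social marginal benefit = demand − MEC = 176.2 - 5.0x.
Set SMB = MC: 176.2 - 5.0x = 20.6 + 0.2x → x* = 29.9231.
The Pigouvian tax equals MEC at x*: 2.0 + 0.6×29.9231 = 19.9539.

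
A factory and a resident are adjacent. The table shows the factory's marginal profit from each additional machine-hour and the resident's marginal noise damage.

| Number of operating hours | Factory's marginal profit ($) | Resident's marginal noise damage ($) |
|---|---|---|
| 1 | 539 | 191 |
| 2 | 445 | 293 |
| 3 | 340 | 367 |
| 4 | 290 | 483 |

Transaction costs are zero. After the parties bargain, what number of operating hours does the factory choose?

2

Bargaining reaches the level where marginal profit last exceeds marginal noise damage.
That holds through level 2 (445 ≥ 293) but not at 3 (340 < 367).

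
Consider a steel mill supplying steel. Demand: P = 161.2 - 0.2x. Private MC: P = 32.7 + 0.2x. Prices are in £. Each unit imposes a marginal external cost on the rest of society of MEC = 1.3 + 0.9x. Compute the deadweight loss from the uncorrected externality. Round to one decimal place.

DWL = £32441.0

Market equilibrium (private): 32.7 + 0.2x = 161.2 - 0.2x → x_m = 321.2500.
Social marginal cost = private MC + MEC = 34.0 + 1.1x.
Set SMC = demand: 34.0 + 1.1x = 161.2 - 0.2x → x* = 97.8462.
The welfare-loss triangle has base |x_m − x*| and height MEC(x_m) (the vertical gap between SMC and demand is zero at x* and MEC at x_m).
DWL = ½ × 223.4038 × 290.4250 = 32441.0243.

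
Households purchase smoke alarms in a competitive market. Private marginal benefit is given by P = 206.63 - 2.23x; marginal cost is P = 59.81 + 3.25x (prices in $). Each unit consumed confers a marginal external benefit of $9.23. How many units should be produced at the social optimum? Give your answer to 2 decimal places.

Social marginal benefit = demand + MEB = 215.86 - 2.23x.
Set SMB = MC: 215.86 - 2.23x = 59.81 + 3.25x → x* = 28.4763.

x* = 28.48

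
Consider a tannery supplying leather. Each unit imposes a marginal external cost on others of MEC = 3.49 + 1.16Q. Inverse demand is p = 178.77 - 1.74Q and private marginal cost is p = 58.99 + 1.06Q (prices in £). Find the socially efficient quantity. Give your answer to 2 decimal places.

Q* = 29.37

Social marginal cost = private MC + MEC = 62.48 + 2.22Q.
Set SMC = demand: 62.48 + 2.22Q = 178.77 - 1.74Q → Q* = 29.3662.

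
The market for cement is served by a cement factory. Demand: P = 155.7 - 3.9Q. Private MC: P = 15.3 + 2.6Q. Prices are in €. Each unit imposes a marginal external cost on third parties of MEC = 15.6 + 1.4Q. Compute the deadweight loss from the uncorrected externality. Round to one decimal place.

Market equilibrium (private): 15.3 + 2.6Q = 155.7 - 3.9Q → Q_m = 21.6000.
Social marginal cost = private MC + MEC = 30.9 + 4.0Q.
Set SMC = demand: 30.9 + 4.0Q = 155.7 - 3.9Q → Q* = 15.7975.
Height of the DWL triangle at Q_m is SMC(Q_m) − demand(Q_m) = MEC(Q_m) = 45.8400.
DWL = ½ × 5.8025 × 45.8400 = 132.9933.

DWL = €133.0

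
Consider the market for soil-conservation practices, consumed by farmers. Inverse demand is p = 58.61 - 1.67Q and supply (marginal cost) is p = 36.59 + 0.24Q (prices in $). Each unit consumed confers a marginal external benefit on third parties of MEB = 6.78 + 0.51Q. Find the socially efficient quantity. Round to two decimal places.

Social marginal benefit = demand + MEB = 65.39 - 1.16Q.
Set SMB = MC: 65.39 - 1.16Q = 36.59 + 0.24Q → Q* = 20.5714.

Q* = 20.57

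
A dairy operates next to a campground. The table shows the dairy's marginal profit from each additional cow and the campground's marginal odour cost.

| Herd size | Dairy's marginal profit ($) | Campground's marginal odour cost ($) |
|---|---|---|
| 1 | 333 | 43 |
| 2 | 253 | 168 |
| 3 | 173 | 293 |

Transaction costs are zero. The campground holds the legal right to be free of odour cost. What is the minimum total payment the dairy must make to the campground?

$211

Efficient level: marginal profit ≥ marginal odour cost through level 2, so k* = 2.
With the campground holding the right, the dairy must at least compensate total damage at k*: 43 + 168 = 211.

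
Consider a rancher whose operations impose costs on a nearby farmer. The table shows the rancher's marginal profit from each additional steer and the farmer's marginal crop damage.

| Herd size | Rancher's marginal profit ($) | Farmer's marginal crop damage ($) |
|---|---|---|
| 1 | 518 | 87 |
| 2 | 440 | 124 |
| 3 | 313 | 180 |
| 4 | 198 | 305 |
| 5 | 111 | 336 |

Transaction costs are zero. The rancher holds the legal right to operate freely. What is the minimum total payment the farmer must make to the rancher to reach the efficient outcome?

$309

Left alone the rancher would choose level 5 (marginal profit stays positive).
Efficient level: k* = 3 (marginal profit ≥ marginal crop damage through 3).
The farmer must at least cover the rancher's forgone profit from cutting 5→3: 198 + 111 = 309.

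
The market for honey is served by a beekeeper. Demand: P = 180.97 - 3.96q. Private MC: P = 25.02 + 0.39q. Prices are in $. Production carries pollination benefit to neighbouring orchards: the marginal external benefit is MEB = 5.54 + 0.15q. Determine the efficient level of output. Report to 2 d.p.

Social marginal cost = private MC − MEB = 19.48 + 0.24q.
Set SMC = demand: 19.48 + 0.24q = 180.97 - 3.96q → q* = 38.4500.

q* = 38.45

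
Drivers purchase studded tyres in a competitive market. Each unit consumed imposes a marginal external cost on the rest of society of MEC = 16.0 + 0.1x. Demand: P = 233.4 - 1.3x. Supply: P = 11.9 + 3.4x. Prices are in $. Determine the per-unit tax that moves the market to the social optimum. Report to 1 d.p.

tax = $20.3 per unit

Social marginal benefit = demand − MEC = 217.4 - 1.4x.
Set SMB = MC: 217.4 - 1.4x = 11.9 + 3.4x → x* = 42.8125.
The Pigouvian tax equals MEC at x*: 16.0 + 0.1×42.8125 = 20.2813.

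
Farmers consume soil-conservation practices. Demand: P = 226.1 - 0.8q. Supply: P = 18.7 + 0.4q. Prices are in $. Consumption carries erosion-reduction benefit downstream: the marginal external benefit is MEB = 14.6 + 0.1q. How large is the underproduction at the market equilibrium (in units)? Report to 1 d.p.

29.0 units

Market equilibrium (private): 18.7 + 0.4q = 226.1 - 0.8q → q_m = 172.8333.
Social marginal benefit = demand + MEB = 240.7 - 0.7q.
Set SMB = MC: 240.7 - 0.7q = 18.7 + 0.4q → q* = 201.8182.
Gap = |172.8333 − 201.8182| = 28.9849.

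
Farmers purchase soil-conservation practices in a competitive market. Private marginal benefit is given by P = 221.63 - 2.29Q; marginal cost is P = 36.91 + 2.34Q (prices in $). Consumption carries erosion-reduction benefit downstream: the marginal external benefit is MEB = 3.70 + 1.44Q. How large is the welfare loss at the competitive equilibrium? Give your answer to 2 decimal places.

DWL = $586.11

Market equilibrium (private): 36.91 + 2.34Q = 221.63 - 2.29Q → Q_m = 39.8963.
Social marginal benefit = demand + MEB = 225.33 - 0.85Q.
Set SMB = MC: 225.33 - 0.85Q = 36.91 + 2.34Q → Q* = 59.0658.
Height of the DWL triangle at Q_m is SMB(Q_m) − MC(Q_m) = MEB(Q_m) = 61.1507.
DWL = ½ × 19.1695 × 61.1507 = 586.1142.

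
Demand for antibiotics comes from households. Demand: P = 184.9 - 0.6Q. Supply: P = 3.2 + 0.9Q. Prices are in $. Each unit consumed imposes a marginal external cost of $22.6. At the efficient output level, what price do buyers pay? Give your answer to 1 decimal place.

P = $121.3

Social marginal benefit = demand − MEC = 162.3 - 0.6Q.
Set SMB = MC: 162.3 - 0.6Q = 3.2 + 0.9Q → Q* = 106.0667.
Consumer price on the demand curve at Q*: 184.9 − 0.6×106.0667 = 121.2600.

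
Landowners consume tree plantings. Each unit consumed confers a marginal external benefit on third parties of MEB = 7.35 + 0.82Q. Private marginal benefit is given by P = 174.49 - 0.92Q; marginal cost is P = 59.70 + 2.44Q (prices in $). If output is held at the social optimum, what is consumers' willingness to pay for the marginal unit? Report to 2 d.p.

Social marginal benefit = demand + MEB = 181.84 - 0.10Q.
Set SMB = MC: 181.84 - 0.10Q = 59.70 + 2.44Q → Q* = 48.0866.
Consumer price on the demand curve at Q*: 174.49 − 0.92×48.0866 = 130.2503.

P = $130.25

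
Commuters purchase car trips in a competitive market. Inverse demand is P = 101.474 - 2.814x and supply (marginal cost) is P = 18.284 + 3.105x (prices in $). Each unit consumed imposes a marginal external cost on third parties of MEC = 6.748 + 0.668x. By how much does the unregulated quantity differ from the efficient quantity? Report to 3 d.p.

2.450 units

Market equilibrium (private): 18.284 + 3.105x = 101.474 - 2.814x → x_m = 14.0547.
Social marginal benefit = demand − MEC = 94.726 - 3.482x.
Set SMB = MC: 94.726 - 3.482x = 18.284 + 3.105x → x* = 11.6050.
Gap = |14.0547 − 11.6050| = 2.4497.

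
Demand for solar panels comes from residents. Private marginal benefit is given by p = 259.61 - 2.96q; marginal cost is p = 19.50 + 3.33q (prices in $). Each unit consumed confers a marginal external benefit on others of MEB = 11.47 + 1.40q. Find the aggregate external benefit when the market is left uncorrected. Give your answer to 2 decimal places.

$1457.89

Market equilibrium (private): 19.50 + 3.33q = 259.61 - 2.96q → q_m = 38.1733.
Total external benefit = ∫₀^{q_m} (11.47 + 1.40q) dq = 11.47×38.1733 + ½×1.40×38.1733² = 1457.8883.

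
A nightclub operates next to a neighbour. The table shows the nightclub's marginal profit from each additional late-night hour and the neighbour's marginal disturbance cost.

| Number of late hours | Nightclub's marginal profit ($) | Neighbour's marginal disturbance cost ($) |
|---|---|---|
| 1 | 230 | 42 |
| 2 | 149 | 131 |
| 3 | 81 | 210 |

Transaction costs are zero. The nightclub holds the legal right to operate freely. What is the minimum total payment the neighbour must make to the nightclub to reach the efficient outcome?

$81

Left alone the nightclub would choose level 3 (marginal profit stays positive).
Efficient level: k* = 2 (marginal profit ≥ marginal disturbance cost through 2).
The neighbour must at least cover the nightclub's forgone profit from cutting 3→2: 81 = 81.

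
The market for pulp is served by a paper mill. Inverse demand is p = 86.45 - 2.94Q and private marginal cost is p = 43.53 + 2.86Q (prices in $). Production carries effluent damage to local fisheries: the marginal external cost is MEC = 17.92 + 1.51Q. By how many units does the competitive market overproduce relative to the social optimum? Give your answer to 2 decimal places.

Market equilibrium (private): 43.53 + 2.86Q = 86.45 - 2.94Q → Q_m = 7.4000.
Social marginal cost = private MC + MEC = 61.45 + 4.37Q.
Set SMC = demand: 61.45 + 4.37Q = 86.45 - 2.94Q → Q* = 3.4200.
Gap = |7.4000 − 3.4200| = 3.9800.

3.98 units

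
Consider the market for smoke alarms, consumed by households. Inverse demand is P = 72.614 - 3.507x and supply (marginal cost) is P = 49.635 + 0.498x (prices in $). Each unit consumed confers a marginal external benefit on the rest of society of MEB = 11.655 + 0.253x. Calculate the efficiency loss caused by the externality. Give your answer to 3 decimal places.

DWL = $22.892

Market equilibrium (private): 49.635 + 0.498x = 72.614 - 3.507x → x_m = 5.7376.
Social marginal benefit = demand + MEB = 84.269 - 3.254x.
Set SMB = MC: 84.269 - 3.254x = 49.635 + 0.498x → x* = 9.2308.
The welfare-loss triangle has base |x_m − x*| and height MEB(x_m) (the vertical gap between SMB and MC is zero at x* and MEB at x_m).
DWL = ½ × 3.4932 × 13.1066 = 22.8920.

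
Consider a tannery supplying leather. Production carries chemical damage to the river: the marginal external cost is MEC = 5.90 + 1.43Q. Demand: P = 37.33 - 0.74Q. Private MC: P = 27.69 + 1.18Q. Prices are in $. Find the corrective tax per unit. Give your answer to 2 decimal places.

Social marginal cost = private MC + MEC = 33.59 + 2.61Q.
Set SMC = demand: 33.59 + 2.61Q = 37.33 - 0.74Q → Q* = 1.1164.
The Pigouvian tax equals MEC at Q*: 5.90 + 1.43×1.1164 = 7.4965.

tax = $7.50 per unit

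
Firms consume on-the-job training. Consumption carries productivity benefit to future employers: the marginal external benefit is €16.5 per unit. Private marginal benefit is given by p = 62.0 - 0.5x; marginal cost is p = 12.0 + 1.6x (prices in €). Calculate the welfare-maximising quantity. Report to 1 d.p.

Social marginal benefit = demand + MEB = 78.5 - 0.5x.
Set SMB = MC: 78.5 - 0.5x = 12.0 + 1.6x → x* = 31.6667.

x* = 31.7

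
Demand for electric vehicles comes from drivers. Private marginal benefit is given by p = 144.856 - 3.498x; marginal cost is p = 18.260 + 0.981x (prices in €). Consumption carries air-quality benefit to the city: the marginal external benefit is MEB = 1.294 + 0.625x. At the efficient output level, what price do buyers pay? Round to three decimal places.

P = €28.779

Social marginal benefit = demand + MEB = 146.150 - 2.873x.
Set SMB = MC: 146.150 - 2.873x = 18.260 + 0.981x → x* = 33.1837.
Consumer price on the demand curve at x*: 144.856 − 3.498×33.1837 = 28.7794.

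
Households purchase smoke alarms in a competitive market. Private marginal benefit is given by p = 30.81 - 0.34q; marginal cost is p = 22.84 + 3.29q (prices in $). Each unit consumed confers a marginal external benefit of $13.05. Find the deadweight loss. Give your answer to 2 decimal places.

DWL = $23.46

Market equilibrium (private): 22.84 + 3.29q = 30.81 - 0.34q → q_m = 2.1956.
Social marginal benefit = demand + MEB = 43.86 - 0.34q.
Set SMB = MC: 43.86 - 0.34q = 22.84 + 3.29q → q* = 5.7906.
The welfare-loss triangle has base |q_m − q*| and height MEB(q_m) (the vertical gap between SMB and MC is zero at q* and MEB at q_m).
DWL = ½ × 3.5950 × 13.0500 = 23.4574.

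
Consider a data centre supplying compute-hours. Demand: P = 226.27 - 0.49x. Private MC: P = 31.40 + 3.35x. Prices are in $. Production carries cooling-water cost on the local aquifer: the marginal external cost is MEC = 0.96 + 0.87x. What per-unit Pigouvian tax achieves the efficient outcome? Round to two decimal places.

tax = $36.78 per unit

Social marginal cost = private MC + MEC = 32.36 + 4.22x.
Set SMC = demand: 32.36 + 4.22x = 226.27 - 0.49x → x* = 41.1699.
The Pigouvian tax equals MEC at x*: 0.96 + 0.87×41.1699 = 36.7778.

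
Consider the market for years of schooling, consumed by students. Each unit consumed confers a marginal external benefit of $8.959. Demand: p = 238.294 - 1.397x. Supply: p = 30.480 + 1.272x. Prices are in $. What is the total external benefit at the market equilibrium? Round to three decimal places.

$697.567

Market equilibrium (private): 30.480 + 1.272x = 238.294 - 1.397x → x_m = 77.8621.
Total external benefit = MEB × x_m = 8.959 × 77.8621 = 697.5666.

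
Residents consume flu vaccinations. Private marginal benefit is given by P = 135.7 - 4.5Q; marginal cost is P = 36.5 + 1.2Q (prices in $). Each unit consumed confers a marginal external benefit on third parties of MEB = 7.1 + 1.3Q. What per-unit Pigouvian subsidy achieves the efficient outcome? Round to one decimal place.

subsidy = $38.5 per unit

Social marginal benefit = demand + MEB = 142.8 - 3.2Q.
Set SMB = MC: 142.8 - 3.2Q = 36.5 + 1.2Q → Q* = 24.1591.
The Pigouvian subsidy equals MEB at Q*: 7.1 + 1.3×24.1591 = 38.5068.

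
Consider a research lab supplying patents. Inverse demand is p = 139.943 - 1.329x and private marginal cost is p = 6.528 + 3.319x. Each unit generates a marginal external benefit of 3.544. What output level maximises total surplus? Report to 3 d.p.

Social marginal cost = private MC − MEB = 2.984 + 3.319x.
Set SMC = demand: 2.984 + 3.319x = 139.943 - 1.329x → x* = 29.4662.

x* = 29.466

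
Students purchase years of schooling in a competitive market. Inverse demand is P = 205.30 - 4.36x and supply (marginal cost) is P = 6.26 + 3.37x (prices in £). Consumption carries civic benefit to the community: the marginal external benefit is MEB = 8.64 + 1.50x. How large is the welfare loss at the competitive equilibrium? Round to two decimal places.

Market equilibrium (private): 6.26 + 3.37x = 205.30 - 4.36x → x_m = 25.7490.
Social marginal benefit = demand + MEB = 213.94 - 2.86x.
Set SMB = MC: 213.94 - 2.86x = 6.26 + 3.37x → x* = 33.3355.
The welfare-loss triangle has base |x_m − x*| and height MEB(x_m) (the vertical gap between SMB and MC is zero at x* and MEB at x_m).
DWL = ½ × 7.5865 × 47.2635 = 179.2823.

DWL = £179.28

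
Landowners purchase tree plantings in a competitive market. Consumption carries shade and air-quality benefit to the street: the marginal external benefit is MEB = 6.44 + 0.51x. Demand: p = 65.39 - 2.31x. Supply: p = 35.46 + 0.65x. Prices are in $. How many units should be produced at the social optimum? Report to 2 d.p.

Social marginal benefit = demand + MEB = 71.83 - 1.80x.
Set SMB = MC: 71.83 - 1.80x = 35.46 + 0.65x → x* = 14.8449.

x* = 14.84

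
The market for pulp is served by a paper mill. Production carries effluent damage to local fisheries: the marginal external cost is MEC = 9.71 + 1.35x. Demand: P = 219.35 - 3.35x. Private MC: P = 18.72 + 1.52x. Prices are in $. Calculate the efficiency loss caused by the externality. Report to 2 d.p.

DWL = $343.05

Market equilibrium (private): 18.72 + 1.52x = 219.35 - 3.35x → x_m = 41.1971.
Social marginal cost = private MC + MEC = 28.43 + 2.87x.
Set SMC = demand: 28.43 + 2.87x = 219.35 - 3.35x → x* = 30.6945.
The loss is the area between SMC and demand from x* to x_m; with linear curves that's a triangle of height MEC(x_m).
DWL = ½ × 10.5026 × 65.3261 = 343.0469.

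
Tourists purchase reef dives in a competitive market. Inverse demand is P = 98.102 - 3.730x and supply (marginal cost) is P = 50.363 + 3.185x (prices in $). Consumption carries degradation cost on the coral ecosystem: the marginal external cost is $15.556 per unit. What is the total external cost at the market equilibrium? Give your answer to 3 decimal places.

Market equilibrium (private): 50.363 + 3.185x = 98.102 - 3.730x → x_m = 6.9037.
Total external cost = MEC × x_m = 15.556 × 6.9037 = 107.3940.

$107.394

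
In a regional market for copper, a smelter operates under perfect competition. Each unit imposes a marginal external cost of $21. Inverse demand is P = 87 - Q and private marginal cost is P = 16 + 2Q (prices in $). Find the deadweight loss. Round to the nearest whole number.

Market equilibrium (private): 16 + 2Q = 87 - Q → Q_m = 23.6667.
Social marginal cost = private MC + MEC = 37 + 2Q.
Set SMC = demand: 37 + 2Q = 87 - Q → Q* = 16.6667.
The loss is the area between SMC and demand from Q* to Q_m; with linear curves that's a triangle of height MEC(Q_m).
DWL = ½ × 7.0000 × 21.0000 = 73.5000.

DWL = $74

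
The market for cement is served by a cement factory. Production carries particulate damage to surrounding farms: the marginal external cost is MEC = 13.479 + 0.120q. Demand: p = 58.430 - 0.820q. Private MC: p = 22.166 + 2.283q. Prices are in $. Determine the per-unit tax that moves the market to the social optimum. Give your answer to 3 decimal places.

tax = $14.327 per unit

Social marginal cost = private MC + MEC = 35.645 + 2.403q.
Set SMC = demand: 35.645 + 2.403q = 58.430 - 0.820q → q* = 7.0695.
The Pigouvian tax equals MEC at q*: 13.479 + 0.120×7.0695 = 14.3273.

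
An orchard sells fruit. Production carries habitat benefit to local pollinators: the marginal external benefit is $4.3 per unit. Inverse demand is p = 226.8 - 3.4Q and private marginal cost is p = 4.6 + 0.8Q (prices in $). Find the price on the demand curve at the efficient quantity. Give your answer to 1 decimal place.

Social marginal cost = private MC − MEB = 0.3 + 0.8Q.
Set SMC = demand: 0.3 + 0.8Q = 226.8 - 3.4Q → Q* = 53.9286.
Consumer price on the demand curve at Q*: 226.8 − 3.4×53.9286 = 43.4428.

P = $43.4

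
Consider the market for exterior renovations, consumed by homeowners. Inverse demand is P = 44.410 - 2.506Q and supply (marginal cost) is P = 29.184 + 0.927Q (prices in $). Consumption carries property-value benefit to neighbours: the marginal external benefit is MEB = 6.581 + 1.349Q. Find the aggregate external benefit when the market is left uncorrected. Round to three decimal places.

$42.456

Market equilibrium (private): 29.184 + 0.927Q = 44.410 - 2.506Q → Q_m = 4.4352.
Total external benefit = ∫₀^{Q_m} (6.581 + 1.349Q) dQ = 6.581×4.4352 + ½×1.349×4.4352² = 42.4561.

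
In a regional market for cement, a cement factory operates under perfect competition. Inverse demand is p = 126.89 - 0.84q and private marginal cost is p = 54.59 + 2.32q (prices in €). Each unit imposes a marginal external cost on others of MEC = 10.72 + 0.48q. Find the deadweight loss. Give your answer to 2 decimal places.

Market equilibrium (private): 54.59 + 2.32q = 126.89 - 0.84q → q_m = 22.8797.
Social marginal cost = private MC + MEC = 65.31 + 2.80q.
Set SMC = demand: 65.31 + 2.80q = 126.89 - 0.84q → q* = 16.9176.
Between q* and q_m the wedge SMC − demand runs linearly from 0 to MEC(q_m), so the loss is a triangle.
DWL = ½ × 5.9621 × 21.7023 = 64.6956.

DWL = €64.70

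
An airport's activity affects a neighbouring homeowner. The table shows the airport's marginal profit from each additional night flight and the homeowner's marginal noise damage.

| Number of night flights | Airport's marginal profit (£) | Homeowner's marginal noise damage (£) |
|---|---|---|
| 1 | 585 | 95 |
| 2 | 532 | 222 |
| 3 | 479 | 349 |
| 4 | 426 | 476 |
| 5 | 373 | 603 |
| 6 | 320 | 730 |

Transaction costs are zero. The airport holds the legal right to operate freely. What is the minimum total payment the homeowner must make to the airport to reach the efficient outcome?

Left alone the airport would choose level 6 (marginal profit stays positive).
Efficient level: k* = 3 (marginal profit ≥ marginal noise damage through 3).
The homeowner must at least cover the airport's forgone profit from cutting 6→3: 426 + 373 + 320 = 1119.

£1119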